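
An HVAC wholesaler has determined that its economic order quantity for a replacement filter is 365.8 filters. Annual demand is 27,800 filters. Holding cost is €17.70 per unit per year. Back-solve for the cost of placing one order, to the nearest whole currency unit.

S ≈ €43

Squaring Q* = √(2DS/H) gives Q*² = 2DS/H.
From Q* = √(2DS/H): S = Q*²H / (2D) = 365.8² × 17.7 / (2 × 27,800) = 42.5977.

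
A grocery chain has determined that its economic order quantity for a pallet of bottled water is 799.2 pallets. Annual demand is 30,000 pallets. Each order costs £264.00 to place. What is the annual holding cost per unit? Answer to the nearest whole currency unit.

H ≈ £25

The basic EOQ model gives Q* = √(2DS/H); rearrange for the unknown.
From Q* = √(2DS/H): H = 2DS / Q*² = 2 × 30,000 × 264 / 799.2² = 24.7996.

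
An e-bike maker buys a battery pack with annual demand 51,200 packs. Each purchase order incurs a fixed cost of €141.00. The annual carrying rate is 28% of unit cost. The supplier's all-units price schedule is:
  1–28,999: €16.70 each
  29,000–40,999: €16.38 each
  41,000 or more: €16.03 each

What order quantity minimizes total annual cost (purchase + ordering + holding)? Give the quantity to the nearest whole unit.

Holding cost per unit per year at price C is H = 0.28·C.
Candidates are each tier's EOQ (if it falls in that tier) and each price-break quantity.
EOQ at €16.70 = 1757.2 (feasible in tier 1): TC = 51,200×€16.70 + (51,200/1757.2)×141 + (1757.2/2)×0.28×€16.70 = €863,256.69.
EOQ at €16.38 = 1774.3 < 29000, so use break Q=29000: TC = 51,200×€16.38 + (51,200/29000.0)×141 + (29000.0/2)×0.28×€16.38 = €905,407.74.
EOQ at €16.03 = 1793.6 < 41000, so use break Q=41000: TC = 51,200×€16.03 + (51,200/41000.0)×141 + (41000.0/2)×0.28×€16.03 = €912,924.28.
Lowest total cost is €863,256.69 at Q = 1757.2.

Q* ≈ 1,757 packs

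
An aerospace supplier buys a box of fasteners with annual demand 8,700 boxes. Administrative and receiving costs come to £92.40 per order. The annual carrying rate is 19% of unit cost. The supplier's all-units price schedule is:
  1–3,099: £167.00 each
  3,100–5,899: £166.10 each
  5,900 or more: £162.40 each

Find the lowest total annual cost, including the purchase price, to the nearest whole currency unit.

TC* ≈ £1,460,042

Holding cost per unit per year at price C is H = 0.19·C.
Candidates are each tier's EOQ (if it falls in that tier) and each price-break quantity.
EOQ at £167.00 = 225.1 (feasible in tier 1): TC = 8,700×£167.00 + (8,700/225.1)×92.4 + (225.1/2)×0.19×£167.00 = £1,460,042.42.
EOQ at £166.10 = 225.7 < 3100, so use break Q=3100: TC = 8,700×£166.10 + (8,700/3100.0)×92.4 + (3100.0/2)×0.19×£166.10 = £1,494,245.77.
EOQ at £162.40 = 228.3 < 5900, so use break Q=5900: TC = 8,700×£162.40 + (8,700/5900.0)×92.4 + (5900.0/2)×0.19×£162.40 = £1,504,041.45.
Lowest total cost among the candidates is at Q = 225.1.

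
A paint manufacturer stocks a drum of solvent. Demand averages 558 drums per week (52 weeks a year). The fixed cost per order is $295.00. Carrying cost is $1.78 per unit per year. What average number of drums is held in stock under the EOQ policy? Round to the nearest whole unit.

Average inventory ≈ 1,551 drums

Annual demand D = 558 × 52 = 29,016.
EOQ = √(2DS/H) = √(2 × 29,016 × 295 / 1.78) ≈ 3101.24.
Average inventory = Q*/2 ≈ 3101.24 / 2 = 1550.618.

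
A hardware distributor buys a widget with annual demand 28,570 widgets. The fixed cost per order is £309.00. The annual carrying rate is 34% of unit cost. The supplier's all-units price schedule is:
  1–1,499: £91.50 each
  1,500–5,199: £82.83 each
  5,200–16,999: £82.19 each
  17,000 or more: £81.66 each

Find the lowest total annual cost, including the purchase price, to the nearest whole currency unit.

Holding cost per unit per year at price C is H = 0.34·C.
Candidates are each tier's EOQ (if it falls in that tier) and each price-break quantity.
EOQ at £91.50 = 753.4 (feasible in tier 1): TC = 28,570×£91.50 + (28,570/753.4)×309 + (753.4/2)×0.34×£91.50 = £2,637,591.86.
EOQ at £82.83 = 791.8 < 1500, so use break Q=1500: TC = 28,570×£82.83 + (28,570/1500.0)×309 + (1500.0/2)×0.34×£82.83 = £2,393,460.17.
EOQ at £82.19 = 794.9 < 5200, so use break Q=5200: TC = 28,570×£82.19 + (28,570/5200.0)×309 + (5200.0/2)×0.34×£82.19 = £2,422,521.98.
EOQ at £81.66 = 797.5 < 17000, so use break Q=17000: TC = 28,570×£81.66 + (28,570/17000.0)×309 + (17000.0/2)×0.34×£81.66 = £2,569,542.90.
Lowest total cost among the candidates is at Q = 1500.0.

TC* ≈ £2,393,460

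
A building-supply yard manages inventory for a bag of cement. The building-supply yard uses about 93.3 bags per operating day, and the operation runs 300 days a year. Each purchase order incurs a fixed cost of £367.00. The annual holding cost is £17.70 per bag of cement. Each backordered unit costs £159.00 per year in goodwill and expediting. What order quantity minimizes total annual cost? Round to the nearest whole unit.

Q* ≈ 1,136 bags

Annual demand D = 93.3 × 300 = 27,990.
With planned backorders, Q* = √(2DS/H) · √((H+B)/B).
√(2DS/H) = √(2 × 27,990 × 367 / 17.7) = 1077.365.
√((H+B)/B) = √((17.7+159)/159) = 1.0542.
Q* ≈ 1135.750.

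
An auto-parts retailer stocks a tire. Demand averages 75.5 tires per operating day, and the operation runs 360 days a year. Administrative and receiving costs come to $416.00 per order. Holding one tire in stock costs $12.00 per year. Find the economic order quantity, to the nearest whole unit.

Annual demand D = 75.5 × 360 = 27,180.
EOQ = √(2DS / H) = √(2 × 27,180 × 416 / 12).
= √(22,613,760 / 12) = √1,884,480 ≈ 1372.764.

Q* ≈ 1,373 tires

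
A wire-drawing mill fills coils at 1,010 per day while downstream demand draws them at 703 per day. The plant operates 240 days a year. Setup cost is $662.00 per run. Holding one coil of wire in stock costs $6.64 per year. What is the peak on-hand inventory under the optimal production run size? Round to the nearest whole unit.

I_max ≈ 3,198 coils

Annual demand D = 703 × 240 = 168,720.
Production build-up factor (1 − d/p) = 1 − 703/1,010 = 0.3040.
Q* = √(2DS / (H(1 − d/p))) = √(2 × 168,720 × 662 / (6.64 × 0.3040)).
= √(223,385,280 / 2.0183) ≈ 10520.460.
Maximum inventory = Q*(1 − d/p) = 10520.460 × 0.3040 ≈ 3197.803.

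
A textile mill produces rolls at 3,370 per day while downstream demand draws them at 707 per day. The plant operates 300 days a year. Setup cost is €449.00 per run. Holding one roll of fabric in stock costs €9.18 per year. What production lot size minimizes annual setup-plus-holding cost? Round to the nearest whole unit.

Q* ≈ 5,124 rolls

Annual demand D = 707 × 300 = 212,100.
Production build-up factor (1 − d/p) = 1 − 707/3,370 = 0.7902.
Q* = √(2DS / (H(1 − d/p))) = √(2 × 212,100 × 449 / (9.18 × 0.7902)).
= √(190,465,800 / 7.2541) ≈ 5124.087.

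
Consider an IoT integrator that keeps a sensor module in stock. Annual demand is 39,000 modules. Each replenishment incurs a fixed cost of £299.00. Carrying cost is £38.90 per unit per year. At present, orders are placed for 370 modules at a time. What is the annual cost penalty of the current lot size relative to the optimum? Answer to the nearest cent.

Extra cost ≈ £8,592.53 per year

EOQ = √(2DS/H) = √(2 × 39,000 × 299 / 38.9) ≈ 774.30.
Cost at Q* = (D/Q*)S + (Q*/2)H = √(2DSH) ≈ £30,120.19.
Cost at Q = 370: (39,000/370)×299 + (370/2)×38.9 = £31,516.22 + £7,196.50 = £38,712.72.
Excess = £38,712.72 − £30,120.19 = £8,592.53.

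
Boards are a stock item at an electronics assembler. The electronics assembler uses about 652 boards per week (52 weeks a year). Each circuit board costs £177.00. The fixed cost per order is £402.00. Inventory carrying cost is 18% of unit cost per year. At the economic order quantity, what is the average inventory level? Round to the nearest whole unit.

Average inventory ≈ 462 boards

Annual demand D = 652 × 52 = 33,904.
Holding cost H = 0.18 × £177.00 = £31.8600 per unit per year.
The optimal lot size = √(2DS/H) = √(2 × 33,904 × 402 / 31.86) ≈ 924.98.
Average inventory = Q*/2 ≈ 924.98 / 2 = 462.488.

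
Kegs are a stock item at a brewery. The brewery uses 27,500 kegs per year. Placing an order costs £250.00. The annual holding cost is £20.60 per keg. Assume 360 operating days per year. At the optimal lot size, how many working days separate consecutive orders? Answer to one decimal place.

T ≈ 10.7 days

EOQ = √(2DS/H) = √(2 × 27,500 × 250 / 20.6) ≈ 816.99.
Cycle time = Q*/D × 360 = 816.99 / 27,500 × 360 ≈ 10.695 days.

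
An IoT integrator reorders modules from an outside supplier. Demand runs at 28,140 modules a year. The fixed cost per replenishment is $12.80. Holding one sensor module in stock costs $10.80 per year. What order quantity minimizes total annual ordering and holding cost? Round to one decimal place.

Q* ≈ 258.3 modules

EOQ = √(2DS / H) = √(2 × 28,140 × 12.8 / 10.8).
= √(720,384 / 10.8) = √66,702.2222 ≈ 258.268.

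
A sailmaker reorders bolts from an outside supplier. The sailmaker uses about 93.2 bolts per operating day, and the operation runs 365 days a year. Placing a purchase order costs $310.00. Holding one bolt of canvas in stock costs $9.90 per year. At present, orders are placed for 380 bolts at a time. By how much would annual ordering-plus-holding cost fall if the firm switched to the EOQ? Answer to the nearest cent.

Extra cost ≈ $15,182.53 per year

Annual demand D = 93.2 × 365 = 34,018.
EOQ = √(2DS/H) = √(2 × 34,018 × 310 / 9.9) ≈ 1459.60.
Cost at Q* = (D/Q*)S + (Q*/2)H = √(2DSH) ≈ $14,450.00.
Cost at Q = 380: (34,018/380)×310 + (380/2)×9.9 = $27,751.53 + $1,881.00 = $29,632.53.
Excess = $29,632.53 − $14,450.00 = $15,182.53.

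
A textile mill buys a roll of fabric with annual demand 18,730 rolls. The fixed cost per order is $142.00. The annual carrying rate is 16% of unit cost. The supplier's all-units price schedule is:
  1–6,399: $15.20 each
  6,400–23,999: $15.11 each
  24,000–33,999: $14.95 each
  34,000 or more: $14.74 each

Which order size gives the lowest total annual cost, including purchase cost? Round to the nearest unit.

Q* ≈ 1,479 rolls

Holding cost per unit per year at price C is H = 0.16·C.
For each price level, check whether its EOQ is feasible; otherwise the best quantity at that price is the breakpoint.
EOQ at $15.20 = 1478.9 (feasible in tier 1): TC = 18,730×$15.20 + (18,730/1478.9)×142 + (1478.9/2)×0.16×$15.20 = $288,292.75.
EOQ at $15.11 = 1483.3 < 6400, so use break Q=6400: TC = 18,730×$15.11 + (18,730/6400.0)×142 + (6400.0/2)×0.16×$15.11 = $291,162.19.
EOQ at $14.95 = 1491.2 < 24000, so use break Q=24000: TC = 18,730×$14.95 + (18,730/24000.0)×142 + (24000.0/2)×0.16×$14.95 = $308,828.32.
EOQ at $14.74 = 1501.8 < 34000, so use break Q=34000: TC = 18,730×$14.74 + (18,730/34000.0)×142 + (34000.0/2)×0.16×$14.74 = $316,251.23.
Lowest total cost is $288,292.75 at Q = 1478.9.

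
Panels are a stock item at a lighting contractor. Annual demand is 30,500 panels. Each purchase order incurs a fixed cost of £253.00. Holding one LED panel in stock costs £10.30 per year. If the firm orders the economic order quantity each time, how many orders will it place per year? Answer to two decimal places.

N ≈ 24.92 orders per year

The optimal lot size = √(2DS/H) = √(2 × 30,500 × 253 / 10.3) ≈ 1224.07.
Orders per year = D / Q* = 30,500 / 1224.07 ≈ 24.917.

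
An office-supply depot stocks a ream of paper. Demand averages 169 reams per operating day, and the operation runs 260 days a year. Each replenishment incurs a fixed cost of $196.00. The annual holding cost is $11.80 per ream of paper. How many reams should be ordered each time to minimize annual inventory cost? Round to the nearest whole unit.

Q* ≈ 1,208 reams

Annual demand D = 169 × 260 = 43,940.
EOQ = √(2DS / H) = √(2 × 43,940 × 196 / 11.8).
= √(17,224,480 / 11.8) = √1,459,701.6949 ≈ 1208.181.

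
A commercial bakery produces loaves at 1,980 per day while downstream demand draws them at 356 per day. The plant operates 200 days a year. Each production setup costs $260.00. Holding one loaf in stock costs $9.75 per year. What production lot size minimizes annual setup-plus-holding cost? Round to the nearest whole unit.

Annual demand D = 356 × 200 = 71,200.
Production build-up factor (1 − d/p) = 1 − 356/1,980 = 0.8202.
Q* = √(2DS / (H(1 − d/p))) = √(2 × 71,200 × 260 / (9.75 × 0.8202)).
= √(37,024,000 / 7.997) ≈ 2151.686.

Q* ≈ 2,152 loaves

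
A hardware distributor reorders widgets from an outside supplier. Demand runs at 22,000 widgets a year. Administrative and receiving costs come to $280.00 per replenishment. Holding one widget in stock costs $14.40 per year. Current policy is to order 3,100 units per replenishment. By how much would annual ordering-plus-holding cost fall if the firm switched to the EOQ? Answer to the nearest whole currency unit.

Extra cost ≈ $10,988 per year

EOQ = √(2DS/H) = √(2 × 22,000 × 280 / 14.4) ≈ 924.96.
Cost at Q* = (D/Q*)S + (Q*/2)H = √(2DSH) ≈ $13,319.46.
Cost at Q = 3,100: (22,000/3,100)×280 + (3,100/2)×14.4 = $1,987.10 + $22,320.00 = $24,307.10.
Excess = $24,307.10 − $13,319.46 = $10,987.64.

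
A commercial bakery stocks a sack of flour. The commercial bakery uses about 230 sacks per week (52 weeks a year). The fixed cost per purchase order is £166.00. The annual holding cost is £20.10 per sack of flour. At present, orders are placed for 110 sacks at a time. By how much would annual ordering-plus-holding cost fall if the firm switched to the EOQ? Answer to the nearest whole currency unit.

Annual demand D = 230 × 52 = 11,960.
EOQ = √(2DS/H) = √(2 × 11,960 × 166 / 20.1) ≈ 444.46.
Cost at Q* = (D/Q*)S + (Q*/2)H = √(2DSH) ≈ £8,933.73.
Cost at Q = 110: (11,960/110)×166 + (110/2)×20.1 = £18,048.73 + £1,105.50 = £19,154.23.
Excess = £19,154.23 − £8,933.73 = £10,220.50.

Extra cost ≈ £10,221 per year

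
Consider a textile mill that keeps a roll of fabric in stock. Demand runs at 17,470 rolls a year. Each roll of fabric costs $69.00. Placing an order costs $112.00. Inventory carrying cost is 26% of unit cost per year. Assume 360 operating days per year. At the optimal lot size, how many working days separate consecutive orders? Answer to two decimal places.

Holding cost H = 0.26 × $69.00 = $17.9400 per unit per year.
The optimal lot size = √(2DS/H) = √(2 × 17,470 × 112 / 17.94) ≈ 467.05.
Cycle time = Q*/D × 360 = 467.05 / 17,470 × 360 ≈ 9.624 days.

T ≈ 9.62 days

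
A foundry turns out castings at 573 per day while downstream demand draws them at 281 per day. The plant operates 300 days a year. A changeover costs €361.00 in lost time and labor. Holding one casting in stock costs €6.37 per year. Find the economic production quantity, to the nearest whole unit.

Annual demand D = 281 × 300 = 84,300.
Production build-up factor (1 − d/p) = 1 − 281/573 = 0.5096.
Q* = √(2DS / (H(1 − d/p))) = √(2 × 84,300 × 361 / (6.37 × 0.5096)).
= √(60,864,600 / 3.2461) ≈ 4330.106.

Q* ≈ 4,330 castings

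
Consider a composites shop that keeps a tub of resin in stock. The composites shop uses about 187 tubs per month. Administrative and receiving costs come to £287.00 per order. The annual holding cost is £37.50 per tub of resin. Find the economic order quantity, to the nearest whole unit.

Q* ≈ 185 tubs

Annual demand D = 187 × 12 = 2,244.
EOQ = √(2DS / H) = √(2 × 2,244 × 287 / 37.5).
= √(1,288,056 / 37.5) = √34,348.16 ≈ 185.333.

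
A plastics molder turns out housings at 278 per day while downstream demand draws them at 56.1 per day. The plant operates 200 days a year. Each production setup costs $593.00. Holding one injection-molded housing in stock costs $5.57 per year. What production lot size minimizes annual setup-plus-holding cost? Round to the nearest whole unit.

Q* ≈ 1,730 housings

Annual demand D = 56.1 × 200 = 11,220.
Production build-up factor (1 − d/p) = 1 − 56.1/278 = 0.7982.
Q* = √(2DS / (H(1 − d/p))) = √(2 × 11,220 × 593 / (5.57 × 0.7982)).
= √(13,306,920 / 4.446) ≈ 1730.035.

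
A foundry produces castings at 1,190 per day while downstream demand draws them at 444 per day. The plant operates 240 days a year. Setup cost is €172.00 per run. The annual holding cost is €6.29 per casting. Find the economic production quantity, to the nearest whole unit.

Annual demand D = 444 × 240 = 106,560.
Production build-up factor (1 − d/p) = 1 − 444/1,190 = 0.6269.
Q* = √(2DS / (H(1 − d/p))) = √(2 × 106,560 × 172 / (6.29 × 0.6269)).
= √(36,656,640 / 3.9431) ≈ 3048.983.

Q* ≈ 3,049 castings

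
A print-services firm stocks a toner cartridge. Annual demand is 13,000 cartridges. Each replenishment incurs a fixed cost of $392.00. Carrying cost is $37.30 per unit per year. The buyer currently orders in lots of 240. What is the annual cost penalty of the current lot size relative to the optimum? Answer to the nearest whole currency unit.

EOQ = √(2DS/H) = √(2 × 13,000 × 392 / 37.3) ≈ 522.73.
Cost at Q* = (D/Q*)S + (Q*/2)H = √(2DSH) ≈ $19,497.73.
Cost at Q = 240: (13,000/240)×392 + (240/2)×37.3 = $21,233.33 + $4,476.00 = $25,709.33.
Excess = $25,709.33 − $19,497.73 = $6,211.60.

Extra cost ≈ $6,212 per year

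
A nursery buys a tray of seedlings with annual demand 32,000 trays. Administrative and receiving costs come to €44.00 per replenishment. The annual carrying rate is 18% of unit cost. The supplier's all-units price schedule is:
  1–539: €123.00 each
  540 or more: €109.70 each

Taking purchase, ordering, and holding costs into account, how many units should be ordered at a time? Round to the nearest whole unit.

Q* ≈ 540 trays

Holding cost per unit per year at price C is H = 0.18·C.
Candidates are each tier's EOQ (if it falls in that tier) and each price-break quantity.
EOQ at €123.00 = 356.6 (feasible in tier 1): TC = 32,000×€123.00 + (32,000/356.6)×44 + (356.6/2)×0.18×€123.00 = €3,943,895.96.
EOQ at €109.70 = 377.6 < 540, so use break Q=540: TC = 32,000×€109.70 + (32,000/540.0)×44 + (540.0/2)×0.18×€109.70 = €3,518,338.83.
Lowest total cost is €3,518,338.83 at Q = 540.0.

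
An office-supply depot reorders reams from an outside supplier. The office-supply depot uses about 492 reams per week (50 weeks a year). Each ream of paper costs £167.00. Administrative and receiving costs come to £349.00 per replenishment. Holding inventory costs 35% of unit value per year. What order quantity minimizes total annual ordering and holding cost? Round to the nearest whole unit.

Annual demand D = 492 × 50 = 24,600.
Holding cost H = 0.35 × £167.00 = £58.4500 per unit per year.
EOQ = √(2DS / H) = √(2 × 24,600 × 349 / 58.45).
= √(17,170,800 / 58.45) = √293,769.0334 ≈ 542.005.

Q* ≈ 542 reams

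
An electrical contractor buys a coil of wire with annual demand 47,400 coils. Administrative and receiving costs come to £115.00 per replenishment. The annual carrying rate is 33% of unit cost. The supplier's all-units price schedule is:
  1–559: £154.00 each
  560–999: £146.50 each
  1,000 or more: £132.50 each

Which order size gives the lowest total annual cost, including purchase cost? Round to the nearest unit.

Holding cost per unit per year at price C is H = 0.33·C.
For each price level, check whether its EOQ is feasible; otherwise the best quantity at that price is the breakpoint.
EOQ at £154.00 = 463.2 (feasible in tier 1): TC = 47,400×£154.00 + (47,400/463.2)×115 + (463.2/2)×0.33×£154.00 = £7,323,138.05.
EOQ at £146.50 = 474.9 < 560, so use break Q=560: TC = 47,400×£146.50 + (47,400/560.0)×115 + (560.0/2)×0.33×£146.50 = £6,967,370.53.
EOQ at £132.50 = 499.3 < 1000, so use break Q=1000: TC = 47,400×£132.50 + (47,400/1000.0)×115 + (1000.0/2)×0.33×£132.50 = £6,307,813.50.
Lowest total cost is £6,307,813.50 at Q = 1000.0.

Q* ≈ 1,000 coils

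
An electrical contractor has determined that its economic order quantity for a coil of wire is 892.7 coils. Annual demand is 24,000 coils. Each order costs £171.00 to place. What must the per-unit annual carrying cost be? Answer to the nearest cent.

H ≈ £10.30

Squaring Q* = √(2DS/H) gives Q*² = 2DS/H.
From Q* = √(2DS/H): H = 2DS / Q*² = 2 × 24,000 × 171 / 892.7² = 10.2997.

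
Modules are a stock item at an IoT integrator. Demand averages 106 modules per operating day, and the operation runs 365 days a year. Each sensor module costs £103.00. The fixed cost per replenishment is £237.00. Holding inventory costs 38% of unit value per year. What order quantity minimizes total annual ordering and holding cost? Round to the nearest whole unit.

Annual demand D = 106 × 365 = 38,690.
Holding cost H = 0.38 × £103.00 = £39.1400 per unit per year.
EOQ = √(2DS / H) = √(2 × 38,690 × 237 / 39.14).
= √(18,339,060 / 39.14) = √468,550.3321 ≈ 684.507.

Q* ≈ 685 modules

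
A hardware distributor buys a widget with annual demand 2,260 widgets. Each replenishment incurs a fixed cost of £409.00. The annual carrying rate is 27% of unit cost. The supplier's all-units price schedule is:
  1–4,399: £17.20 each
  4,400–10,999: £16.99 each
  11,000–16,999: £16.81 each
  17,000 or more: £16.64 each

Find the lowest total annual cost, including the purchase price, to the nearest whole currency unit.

Holding cost per unit per year at price C is H = 0.27·C.
Candidates are each tier's EOQ (if it falls in that tier) and each price-break quantity.
EOQ at £17.20 = 630.9 (feasible in tier 1): TC = 2,260×£17.20 + (2,260/630.9)×409 + (630.9/2)×0.27×£17.20 = £41,802.06.
EOQ at £16.99 = 634.8 < 4400, so use break Q=4400: TC = 2,260×£16.99 + (2,260/4400.0)×409 + (4400.0/2)×0.27×£16.99 = £48,699.54.
EOQ at £16.81 = 638.2 < 11000, so use break Q=11000: TC = 2,260×£16.81 + (2,260/11000.0)×409 + (11000.0/2)×0.27×£16.81 = £63,037.48.
EOQ at £16.64 = 641.5 < 17000, so use break Q=17000: TC = 2,260×£16.64 + (2,260/17000.0)×409 + (17000.0/2)×0.27×£16.64 = £75,849.57.
Lowest total cost among the candidates is at Q = 630.9.

TC* ≈ £41,802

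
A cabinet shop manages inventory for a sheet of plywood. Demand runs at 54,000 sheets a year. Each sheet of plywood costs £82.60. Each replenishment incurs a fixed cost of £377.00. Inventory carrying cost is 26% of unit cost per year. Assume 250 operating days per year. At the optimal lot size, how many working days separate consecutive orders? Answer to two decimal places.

Holding cost H = 0.26 × £82.60 = £21.4760 per unit per year.
The optimal lot size = √(2DS/H) = √(2 × 54,000 × 377 / 21.476) ≈ 1376.91.
Cycle time = Q*/D × 250 = 1376.91 / 54,000 × 250 ≈ 6.375 days.

T ≈ 6.37 days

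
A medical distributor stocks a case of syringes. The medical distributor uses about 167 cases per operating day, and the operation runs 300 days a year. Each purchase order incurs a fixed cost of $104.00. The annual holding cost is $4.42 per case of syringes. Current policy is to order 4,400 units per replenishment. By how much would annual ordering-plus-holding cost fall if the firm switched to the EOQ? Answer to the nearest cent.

Annual demand D = 167 × 300 = 50,100.
EOQ = √(2DS/H) = √(2 × 50,100 × 104 / 4.42) ≈ 1535.46.
Cost at Q* = (D/Q*)S + (Q*/2)H = √(2DSH) ≈ $6,786.75.
Cost at Q = 4,400: (50,100/4,400)×104 + (4,400/2)×4.42 = $1,184.18 + $9,724.00 = $10,908.18.
Excess = $10,908.18 − $6,786.75 = $4,121.43.

Extra cost ≈ $4,121.43 per year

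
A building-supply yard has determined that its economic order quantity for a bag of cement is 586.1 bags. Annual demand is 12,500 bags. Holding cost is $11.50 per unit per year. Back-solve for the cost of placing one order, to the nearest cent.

S ≈ $158.02

The basic EOQ model gives Q* = √(2DS/H); rearrange for the unknown.
From Q* = √(2DS/H): S = Q*²H / (2D) = 586.1² × 11.5 / (2 × 12,500) = 158.0161.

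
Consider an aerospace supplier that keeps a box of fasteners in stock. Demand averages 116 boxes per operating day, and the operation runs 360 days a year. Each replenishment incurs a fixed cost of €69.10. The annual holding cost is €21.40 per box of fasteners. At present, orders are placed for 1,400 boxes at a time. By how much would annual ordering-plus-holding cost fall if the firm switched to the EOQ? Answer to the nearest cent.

Annual demand D = 116 × 360 = 41,760.
EOQ = √(2DS/H) = √(2 × 41,760 × 69.1 / 21.4) ≈ 519.31.
Cost at Q* = (D/Q*)S + (Q*/2)H = √(2DSH) ≈ €11,113.25.
Cost at Q = 1,400: (41,760/1,400)×69.1 + (1,400/2)×21.4 = €2,061.15 + €14,980.00 = €17,041.15.
Excess = €17,041.15 − €11,113.25 = €5,927.90.

Extra cost ≈ €5,927.90 per year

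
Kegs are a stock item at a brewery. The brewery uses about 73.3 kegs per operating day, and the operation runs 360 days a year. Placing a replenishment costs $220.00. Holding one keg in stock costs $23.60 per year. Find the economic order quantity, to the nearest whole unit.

Q* ≈ 701 kegs

Annual demand D = 73.3 × 360 = 26,388.
EOQ = √(2DS / H) = √(2 × 26,388 × 220 / 23.6).
= √(11,610,720 / 23.6) = √491,979.661 ≈ 701.413.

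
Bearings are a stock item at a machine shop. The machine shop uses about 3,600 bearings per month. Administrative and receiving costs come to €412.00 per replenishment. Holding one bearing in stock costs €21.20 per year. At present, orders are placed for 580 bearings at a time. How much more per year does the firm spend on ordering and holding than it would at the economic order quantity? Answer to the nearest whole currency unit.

Extra cost ≈ €9,364 per year

Annual demand D = 3,600 × 12 = 43,200.
EOQ = √(2DS/H) = √(2 × 43,200 × 412 / 21.2) ≈ 1295.80.
Cost at Q* = (D/Q*)S + (Q*/2)H = √(2DSH) ≈ €27,470.93.
Cost at Q = 580: (43,200/580)×412 + (580/2)×21.2 = €30,686.90 + €6,148.00 = €36,834.90.
Excess = €36,834.90 − €27,470.93 = €9,363.96.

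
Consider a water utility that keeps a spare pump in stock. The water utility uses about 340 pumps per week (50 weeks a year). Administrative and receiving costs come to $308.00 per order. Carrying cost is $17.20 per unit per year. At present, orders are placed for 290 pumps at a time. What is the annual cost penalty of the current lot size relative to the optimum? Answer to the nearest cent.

Annual demand D = 340 × 50 = 17,000.
EOQ = √(2DS/H) = √(2 × 17,000 × 308 / 17.2) ≈ 780.28.
Cost at Q* = (D/Q*)S + (Q*/2)H = √(2DSH) ≈ $13,420.82.
Cost at Q = 290: (17,000/290)×308 + (290/2)×17.2 = $18,055.17 + $2,494.00 = $20,549.17.
Excess = $20,549.17 − $13,420.82 = $7,128.35.

Extra cost ≈ $7,128.35 per year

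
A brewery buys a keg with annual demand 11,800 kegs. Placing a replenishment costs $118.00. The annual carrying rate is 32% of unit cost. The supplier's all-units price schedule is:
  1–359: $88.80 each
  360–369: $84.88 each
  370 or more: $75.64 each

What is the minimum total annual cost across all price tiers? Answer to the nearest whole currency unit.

Holding cost per unit per year at price C is H = 0.32·C.
Candidates are each tier's EOQ (if it falls in that tier) and each price-break quantity.
EOQ at $88.80 = 313.1 (feasible in tier 1): TC = 11,800×$88.80 + (11,800/313.1)×118 + (313.1/2)×0.32×$88.80 = $1,056,735.67.
EOQ at $84.88 = 320.2 < 360, so use break Q=360: TC = 11,800×$84.88 + (11,800/360.0)×118 + (360.0/2)×0.32×$84.88 = $1,010,340.87.
EOQ at $75.64 = 339.2 < 370, so use break Q=370: TC = 11,800×$75.64 + (11,800/370.0)×118 + (370.0/2)×0.32×$75.64 = $900,793.13.
Lowest total cost among the candidates is at Q = 370.0.

TC* ≈ $900,793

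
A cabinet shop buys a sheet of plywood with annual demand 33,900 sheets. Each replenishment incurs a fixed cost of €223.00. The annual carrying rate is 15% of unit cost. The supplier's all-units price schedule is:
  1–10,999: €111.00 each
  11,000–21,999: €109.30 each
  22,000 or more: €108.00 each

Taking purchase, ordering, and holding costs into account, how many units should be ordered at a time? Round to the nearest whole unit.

Q* ≈ 953 sheets

Holding cost per unit per year at price C is H = 0.15·C.
Evaluate total cost at each tier's feasible EOQ or, if the EOQ is below the tier, at the tier's minimum quantity.
EOQ at €111.00 = 952.9 (feasible in tier 1): TC = 33,900×€111.00 + (33,900/952.9)×223 + (952.9/2)×0.15×€111.00 = €3,778,766.25.
EOQ at €109.30 = 960.3 < 11000, so use break Q=11000: TC = 33,900×€109.30 + (33,900/11000.0)×223 + (11000.0/2)×0.15×€109.30 = €3,796,129.75.
EOQ at €108.00 = 966.1 < 22000, so use break Q=22000: TC = 33,900×€108.00 + (33,900/22000.0)×223 + (22000.0/2)×0.15×€108.00 = €3,839,743.62.
Lowest total cost is €3,778,766.25 at Q = 952.9.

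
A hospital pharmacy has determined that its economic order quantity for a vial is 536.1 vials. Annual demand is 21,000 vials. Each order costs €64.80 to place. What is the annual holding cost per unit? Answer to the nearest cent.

H ≈ €9.47

The basic EOQ model gives Q* = √(2DS/H); rearrange for the unknown.
From Q* = √(2DS/H): H = 2DS / Q*² = 2 × 21,000 × 64.8 / 536.1² = 9.4696.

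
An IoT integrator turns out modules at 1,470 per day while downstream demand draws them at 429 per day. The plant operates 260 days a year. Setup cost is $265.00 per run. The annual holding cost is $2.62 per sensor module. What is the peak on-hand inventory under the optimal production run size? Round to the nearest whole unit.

I_max ≈ 3,997 modules

Annual demand D = 429 × 260 = 111,540.
Production build-up factor (1 − d/p) = 1 − 429/1,470 = 0.7082.
Q* = √(2DS / (H(1 − d/p))) = √(2 × 111,540 × 265 / (2.62 × 0.7082)).
= √(59,116,200 / 1.8554) ≈ 5644.636.
Maximum inventory = Q*(1 − d/p) = 5644.636 × 0.7082 ≈ 3997.324.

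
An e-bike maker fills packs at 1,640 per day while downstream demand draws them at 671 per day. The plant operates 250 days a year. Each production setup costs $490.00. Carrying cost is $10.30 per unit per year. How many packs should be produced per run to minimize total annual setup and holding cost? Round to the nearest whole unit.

Q* ≈ 5,197 packs

Annual demand D = 671 × 250 = 167,750.
Production build-up factor (1 − d/p) = 1 − 671/1,640 = 0.5909.
Q* = √(2DS / (H(1 − d/p))) = √(2 × 167,750 × 490 / (10.3 × 0.5909)).
= √(164,395,000 / 6.0858) ≈ 5197.395.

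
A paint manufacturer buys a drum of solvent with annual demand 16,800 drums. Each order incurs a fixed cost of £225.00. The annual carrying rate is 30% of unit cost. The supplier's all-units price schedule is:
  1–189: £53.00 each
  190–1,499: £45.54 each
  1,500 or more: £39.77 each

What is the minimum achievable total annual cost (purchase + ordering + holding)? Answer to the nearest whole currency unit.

Holding cost per unit per year at price C is H = 0.30·C.
Evaluate total cost at each tier's feasible EOQ or, if the EOQ is below the tier, at the tier's minimum quantity.
Tier 1 (£53.00): EOQ = 689.5 exceeds tier's upper bound 189, so this tier is dominated.
EOQ at £45.54 = 743.9 (feasible in tier 2): TC = 16,800×£45.54 + (16,800/743.9)×225 + (743.9/2)×0.30×£45.54 = £775,234.91.
EOQ at £39.77 = 796.0 < 1500, so use break Q=1500: TC = 16,800×£39.77 + (16,800/1500.0)×225 + (1500.0/2)×0.30×£39.77 = £679,604.25.
Lowest total cost among the candidates is at Q = 1500.0.

TC* ≈ £679,604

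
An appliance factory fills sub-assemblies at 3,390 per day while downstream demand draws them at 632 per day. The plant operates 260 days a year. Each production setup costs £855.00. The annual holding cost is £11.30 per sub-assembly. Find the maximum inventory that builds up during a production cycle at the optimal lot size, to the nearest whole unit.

I_max ≈ 4,498 sub-assemblies

Annual demand D = 632 × 260 = 164,320.
Production build-up factor (1 − d/p) = 1 − 632/3,390 = 0.8136.
Q* = √(2DS / (H(1 − d/p))) = √(2 × 164,320 × 855 / (11.3 × 0.8136)).
= √(280,987,200 / 9.1933) ≈ 5528.493.
Maximum inventory = Q*(1 − d/p) = 5528.493 × 0.8136 ≈ 4497.812.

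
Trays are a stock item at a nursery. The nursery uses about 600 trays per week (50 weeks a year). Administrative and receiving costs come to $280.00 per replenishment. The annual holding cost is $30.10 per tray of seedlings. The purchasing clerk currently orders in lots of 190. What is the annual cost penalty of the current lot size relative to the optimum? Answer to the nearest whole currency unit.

Annual demand D = 600 × 50 = 30,000.
EOQ = √(2DS/H) = √(2 × 30,000 × 280 / 30.1) ≈ 747.09.
Cost at Q* = (D/Q*)S + (Q*/2)H = √(2DSH) ≈ $22,487.33.
Cost at Q = 190: (30,000/190)×280 + (190/2)×30.1 = $44,210.53 + $2,859.50 = $47,070.03.
Excess = $47,070.03 − $22,487.33 = $24,582.70.

Extra cost ≈ $24,583 per year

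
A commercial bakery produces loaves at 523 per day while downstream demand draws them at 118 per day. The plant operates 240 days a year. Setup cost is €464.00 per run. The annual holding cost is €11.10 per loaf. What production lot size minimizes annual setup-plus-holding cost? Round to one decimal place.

Q* ≈ 1,748.6 loaves

Annual demand D = 118 × 240 = 28,320.
Production build-up factor (1 − d/p) = 1 − 118/523 = 0.7744.
Q* = √(2DS / (H(1 − d/p))) = √(2 × 28,320 × 464 / (11.1 × 0.7744)).
= √(26,280,960 / 8.5956) ≈ 1748.568.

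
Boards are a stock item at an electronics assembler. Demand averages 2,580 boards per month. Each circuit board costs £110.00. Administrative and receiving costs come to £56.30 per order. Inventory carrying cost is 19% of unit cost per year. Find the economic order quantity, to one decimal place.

Annual demand D = 2,580 × 12 = 30,960.
Holding cost H = 0.19 × £110.00 = £20.9000 per unit per year.
EOQ = √(2DS / H) = √(2 × 30,960 × 56.3 / 20.9).
= √(3,486,096 / 20.9) = √166,798.8517 ≈ 408.410.

Q* ≈ 408.4 boards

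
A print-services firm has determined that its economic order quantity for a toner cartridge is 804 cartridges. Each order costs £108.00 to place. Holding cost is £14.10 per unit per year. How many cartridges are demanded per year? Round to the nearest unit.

Invert the EOQ relation Q*² = 2DS/H.
From Q* = √(2DS/H): D = Q*²H / (2S) = 804² × 14.1 / (2 × 108) = 42196.600.

D ≈ 42,197 cartridges per year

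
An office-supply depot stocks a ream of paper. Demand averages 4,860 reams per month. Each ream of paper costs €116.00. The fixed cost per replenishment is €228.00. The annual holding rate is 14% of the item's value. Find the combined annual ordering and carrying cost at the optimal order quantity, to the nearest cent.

Annual demand D = 4,860 × 12 = 58,320.
Holding cost H = 0.14 × €116.00 = €16.2400 per unit per year.
Q* = √(2DS/H) = √(2 × 58,320 × 228 / 16.24) ≈ 1279.67.
At the optimum the two cost components are equal, so total cost = 2·(Q*/2)H = Q*·H.
Minimum total = √(2DSH) = √(2 × 58,320 × 228 × 16.24) ≈ 20781.849.

TC* ≈ €20,781.85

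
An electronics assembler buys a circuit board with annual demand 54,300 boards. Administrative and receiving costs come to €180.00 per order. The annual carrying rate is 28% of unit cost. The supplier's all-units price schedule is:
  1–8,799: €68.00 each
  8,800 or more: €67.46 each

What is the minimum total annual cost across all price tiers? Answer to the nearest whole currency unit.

Holding cost per unit per year at price C is H = 0.28·C.
Evaluate total cost at each tier's feasible EOQ or, if the EOQ is below the tier, at the tier's minimum quantity.
EOQ at €68.00 = 1013.3 (feasible in tier 1): TC = 54,300×€68.00 + (54,300/1013.3)×180 + (1013.3/2)×0.28×€68.00 = €3,711,692.33.
EOQ at €67.46 = 1017.3 < 8800, so use break Q=8800: TC = 54,300×€67.46 + (54,300/8800.0)×180 + (8800.0/2)×0.28×€67.46 = €3,747,299.40.
Lowest total cost among the candidates is at Q = 1013.3.

TC* ≈ €3,711,692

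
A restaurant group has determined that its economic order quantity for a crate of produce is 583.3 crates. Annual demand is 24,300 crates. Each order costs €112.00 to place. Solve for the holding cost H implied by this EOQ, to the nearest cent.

Squaring Q* = √(2DS/H) gives Q*² = 2DS/H.
From Q* = √(2DS/H): H = 2DS / Q*² = 2 × 24,300 × 112 / 583.3² = 15.9982.

H ≈ €16.00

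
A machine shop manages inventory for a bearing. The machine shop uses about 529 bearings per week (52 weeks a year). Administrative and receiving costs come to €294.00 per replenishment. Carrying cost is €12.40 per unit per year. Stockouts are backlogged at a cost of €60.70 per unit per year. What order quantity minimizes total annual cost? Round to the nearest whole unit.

Annual demand D = 529 × 52 = 27,508.
With planned backorders, Q* = √(2DS/H) · √((H+B)/B).
√(2DS/H) = √(2 × 27,508 × 294 / 12.4) = 1142.108.
√((H+B)/B) = √((12.4+60.7)/60.7) = 1.0974.
Q* ≈ 1253.348.

Q* ≈ 1,253 bearings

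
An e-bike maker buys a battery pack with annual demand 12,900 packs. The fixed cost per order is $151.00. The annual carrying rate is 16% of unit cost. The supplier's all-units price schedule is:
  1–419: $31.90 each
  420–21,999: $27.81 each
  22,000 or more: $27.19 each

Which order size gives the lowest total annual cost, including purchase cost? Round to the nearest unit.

Holding cost per unit per year at price C is H = 0.16·C.
Candidates are each tier's EOQ (if it falls in that tier) and each price-break quantity.
Tier 1 ($31.90): EOQ = 873.7 exceeds tier's upper bound 419, so this tier is dominated.
EOQ at $27.81 = 935.7 (feasible in tier 2): TC = 12,900×$27.81 + (12,900/935.7)×151 + (935.7/2)×0.16×$27.81 = $362,912.50.
EOQ at $27.19 = 946.3 < 22000, so use break Q=22000: TC = 12,900×$27.19 + (12,900/22000.0)×151 + (22000.0/2)×0.16×$27.19 = $398,693.94.
Lowest total cost is $362,912.50 at Q = 935.7.

Q* ≈ 936 packs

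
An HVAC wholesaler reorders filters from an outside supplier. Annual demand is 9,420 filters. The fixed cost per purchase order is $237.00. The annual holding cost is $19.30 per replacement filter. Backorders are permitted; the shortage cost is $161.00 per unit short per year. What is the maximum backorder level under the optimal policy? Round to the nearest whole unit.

S* ≈ 54 filters

With planned backorders, Q* = √(2DS/H) · √((H+B)/B).
√(2DS/H) = √(2 × 9,420 × 237 / 19.3) = 480.990.
√((H+B)/B) = √((19.3+161)/161) = 1.0582.
Q* ≈ 509.004.
S* = Q* · H/(H+B) = 509.004 × 19.3/180.3 ≈ 54.486.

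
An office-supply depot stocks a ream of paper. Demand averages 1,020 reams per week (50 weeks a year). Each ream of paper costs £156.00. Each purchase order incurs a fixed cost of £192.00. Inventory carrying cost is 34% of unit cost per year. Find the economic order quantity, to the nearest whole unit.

Q* ≈ 608 reams

Annual demand D = 1,020 × 50 = 51,000.
Holding cost H = 0.34 × £156.00 = £53.0400 per unit per year.
EOQ = √(2DS / H) = √(2 × 51,000 × 192 / 53.04).
= √(19,584,000 / 53.04) = √369,230.7692 ≈ 607.644.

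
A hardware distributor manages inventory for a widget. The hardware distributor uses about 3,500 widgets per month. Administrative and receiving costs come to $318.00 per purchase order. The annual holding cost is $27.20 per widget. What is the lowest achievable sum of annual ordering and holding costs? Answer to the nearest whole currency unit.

Annual demand D = 3,500 × 12 = 42,000.
Q* = √(2DS/H) = √(2 × 42,000 × 318 / 27.2) ≈ 990.99.
At the optimum the two cost components are equal, so total cost = 2·(Q*/2)H = Q*·H.
Minimum total = √(2DSH) = √(2 × 42,000 × 318 × 27.2) ≈ 26954.896.

TC* ≈ $26,955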